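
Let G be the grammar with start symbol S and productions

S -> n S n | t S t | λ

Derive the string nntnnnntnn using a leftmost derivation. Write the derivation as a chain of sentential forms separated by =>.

S => nSn   [S -> n S n]
nSn => nnSnn   [S -> n S n]
nnSnn => nntStnn   [S -> t S t]
nntStnn => nntnSntnn   [S -> n S n]
nntnSntnn => nntnnSnntnn   [S -> n S n]
nntnnSnntnn => nntnnnntnn   [S -> λ]

S=>nSn=>nnSnn=>nntStnn=>nntnSntnn=>nntnnSnntnn=>nntnnnntnn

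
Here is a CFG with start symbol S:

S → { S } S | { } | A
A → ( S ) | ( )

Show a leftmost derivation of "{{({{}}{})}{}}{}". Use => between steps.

S => {S}S => {{S}S}S => {{A}S}S => {{(S)}S}S => {{({S}S)}S}S => {{({{}}S)}S}S => {{({{}}{})}S}S => {{({{}}{})}{}}S => {{({{}}{})}{}}{}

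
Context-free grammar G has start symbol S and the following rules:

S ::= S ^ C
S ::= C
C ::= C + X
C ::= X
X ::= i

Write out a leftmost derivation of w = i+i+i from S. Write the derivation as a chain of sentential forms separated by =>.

S => C => C+X => C+X+X => X+X+X => i+X+X => i+i+X => i+i+i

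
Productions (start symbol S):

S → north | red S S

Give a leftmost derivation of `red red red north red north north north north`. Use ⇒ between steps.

S ⇒ red S S ⇒ red red S S S ⇒ red red red S S S S ⇒ red red red north S S S ⇒ red red red north red S S S S ⇒ red red red north red north S S S ⇒ red red red north red north north S S ⇒ red red red north red north north north S ⇒ red red red north red north north north north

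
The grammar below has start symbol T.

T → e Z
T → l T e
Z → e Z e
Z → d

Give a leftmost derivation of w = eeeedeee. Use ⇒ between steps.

T ⇒ eZ ⇒ eeZe ⇒ eeeZee ⇒ eeeeZeee ⇒ eeeedeee

T ⇒ eZ   [T → e Z]
eZ ⇒ eeZe   [Z → e Z e]
eeZe ⇒ eeeZee   [Z → e Z e]
eeeZee ⇒ eeeeZeee   [Z → e Z e]
eeeeZeee ⇒ eeeedeee   [Z → d]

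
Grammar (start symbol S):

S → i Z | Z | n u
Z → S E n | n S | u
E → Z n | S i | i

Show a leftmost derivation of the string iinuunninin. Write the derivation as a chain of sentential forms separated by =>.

S => iZ   [S → i Z]
iZ => iSEn   [Z → S E n]
iSEn => iZEn   [S → Z]
iZEn => iSEnEn   [Z → S E n]
iSEnEn => iiZEnEn   [S → i Z]
iiZEnEn => iinSEnEn   [Z → n S]
iinSEnEn => iinZEnEn   [S → Z]
iinZEnEn => iinSEnEnEn   [Z → S E n]
iinSEnEnEn => iinZEnEnEn   [S → Z]
iinZEnEnEn => iinuEnEnEn   [Z → u]
iinuEnEnEn => iinuZnnEnEn   [E → Z n]
iinuZnnEnEn => iinuunnEnEn   [Z → u]
iinuunnEnEn => iinuunninEn   [E → i]
iinuunninEn => iinuunninin   [E → i]

S => iZ => iSEn => iZEn => iSEnEn => iiZEnEn => iinSEnEn => iinZEnEn => iinSEnEnEn => iinZEnEnEn => iinuEnEnEn => iinuZnnEnEn => iinuunnEnEn => iinuunninEn => iinuunninin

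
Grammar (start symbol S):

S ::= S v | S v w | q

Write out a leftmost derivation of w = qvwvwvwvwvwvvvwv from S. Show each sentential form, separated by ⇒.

S ⇒ Sv   [S ::= S v]
Sv ⇒ Svwv   [S ::= S v w]
Svwv ⇒ Svvwv   [S ::= S v]
Svvwv ⇒ Svvvwv   [S ::= S v]
Svvvwv ⇒ Svwvvvwv   [S ::= S v w]
Svwvvvwv ⇒ Svwvwvvvwv   [S ::= S v w]
Svwvwvvvwv ⇒ Svwvwvwvvvwv   [S ::= S v w]
Svwvwvwvvvwv ⇒ Svwvwvwvwvvvwv   [S ::= S v w]
Svwvwvwvwvvvwv ⇒ Svwvwvwvwvwvvvwv   [S ::= S v w]
Svwvwvwvwvwvvvwv ⇒ qvwvwvwvwvwvvvwv   [S ::= q]

S⇒Sv⇒Svwv⇒Svvwv⇒Svvvwv⇒Svwvvvwv⇒Svwvwvvvwv⇒Svwvwvwvvvwv⇒Svwvwvwvwvvvwv⇒Svwvwvwvwvwvvvwv⇒qvwvwvwvwvwvvvwv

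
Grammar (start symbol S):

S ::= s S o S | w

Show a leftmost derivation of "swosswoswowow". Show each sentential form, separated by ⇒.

S⇒sSoS⇒swoS⇒swosSoS⇒swossSoSoS⇒swosswoSoS⇒swosswosSoSoS⇒swosswoswoSoS⇒swosswoswowoS⇒swosswoswowow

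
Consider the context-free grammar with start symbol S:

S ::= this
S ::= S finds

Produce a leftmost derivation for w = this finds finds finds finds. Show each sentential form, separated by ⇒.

S ⇒ S finds ⇒ S finds finds ⇒ S finds finds finds ⇒ S finds finds finds finds ⇒ this finds finds finds finds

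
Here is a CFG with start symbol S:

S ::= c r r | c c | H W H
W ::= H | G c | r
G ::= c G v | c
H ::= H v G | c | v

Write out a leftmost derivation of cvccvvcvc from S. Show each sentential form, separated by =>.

S => HWH => HvGWH => cvGWH => cvcGvWH => cvccvWH => cvccvHH => cvccvvH => cvccvvHvG => cvccvvcvG => cvccvvcvc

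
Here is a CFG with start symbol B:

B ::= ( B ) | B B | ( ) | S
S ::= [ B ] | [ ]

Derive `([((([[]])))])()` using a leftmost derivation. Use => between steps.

B => BB => (B)B => (S)B => ([B])B => ([(B)])B => ([((B))])B => ([(((B)))])B => ([(((S)))])B => ([((([B])))])B => ([((([S])))])B => ([((([[]])))])B => ([((([[]])))])()

B => BB   [B ::= B B]
BB => (B)B   [B ::= ( B )]
(B)B => (S)B   [B ::= S]
(S)B => ([B])B   [S ::= [ B ]]
([B])B => ([(B)])B   [B ::= ( B )]
([(B)])B => ([((B))])B   [B ::= ( B )]
([((B))])B => ([(((B)))])B   [B ::= ( B )]
([(((B)))])B => ([(((S)))])B   [B ::= S]
([(((S)))])B => ([((([B])))])B   [S ::= [ B ]]
([((([B])))])B => ([((([S])))])B   [B ::= S]
([((([S])))])B => ([((([[]])))])B   [S ::= [ ]]
([((([[]])))])B => ([((([[]])))])()   [B ::= ( )]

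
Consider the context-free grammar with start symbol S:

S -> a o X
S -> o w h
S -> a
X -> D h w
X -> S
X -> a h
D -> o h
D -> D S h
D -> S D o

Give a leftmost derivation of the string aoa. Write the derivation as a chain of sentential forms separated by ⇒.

S ⇒ aoX ⇒ aoS ⇒ aoa

S ⇒ aoX   [S -> a o X]
aoX ⇒ aoS   [X -> S]
aoS ⇒ aoa   [S -> a]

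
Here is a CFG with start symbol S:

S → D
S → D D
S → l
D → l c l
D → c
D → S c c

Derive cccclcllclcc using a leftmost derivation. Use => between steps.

S=>DD=>SccD=>DDccD=>cDccD=>ccccD=>ccccScc=>ccccDDcc=>cccclclDcc=>cccclcllclcc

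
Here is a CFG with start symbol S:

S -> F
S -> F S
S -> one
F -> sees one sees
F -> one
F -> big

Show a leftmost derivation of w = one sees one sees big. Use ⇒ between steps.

S ⇒ F S   [S -> F S]
F S ⇒ one S   [F -> one]
one S ⇒ one F S   [S -> F S]
one F S ⇒ one sees one sees S   [F -> sees one sees]
one sees one sees S ⇒ one sees one sees F   [S -> F]
one sees one sees F ⇒ one sees one sees big   [F -> big]

S ⇒ F S ⇒ one S ⇒ one F S ⇒ one sees one sees S ⇒ one sees one sees F ⇒ one sees one sees big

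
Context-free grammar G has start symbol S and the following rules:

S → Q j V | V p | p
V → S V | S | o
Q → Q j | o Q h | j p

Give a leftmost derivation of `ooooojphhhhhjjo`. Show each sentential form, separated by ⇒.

S ⇒ QjV ⇒ QjjV ⇒ oQhjjV ⇒ ooQhhjjV ⇒ oooQhhhjjV ⇒ ooooQhhhhjjV ⇒ oooooQhhhhhjjV ⇒ ooooojphhhhhjjV ⇒ ooooojphhhhhjjo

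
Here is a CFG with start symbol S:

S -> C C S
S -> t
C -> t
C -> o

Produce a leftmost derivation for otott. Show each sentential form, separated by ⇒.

S⇒CCS⇒oCS⇒otS⇒otCCS⇒otoCS⇒ototS⇒otott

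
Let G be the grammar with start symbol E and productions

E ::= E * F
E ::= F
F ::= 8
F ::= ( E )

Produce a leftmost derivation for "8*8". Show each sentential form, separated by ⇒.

E⇒E*F⇒F*F⇒8*F⇒8*8

E ⇒ E*F   [E ::= E * F]
E*F ⇒ F*F   [E ::= F]
F*F ⇒ 8*F   [F ::= 8]
8*F ⇒ 8*8   [F ::= 8]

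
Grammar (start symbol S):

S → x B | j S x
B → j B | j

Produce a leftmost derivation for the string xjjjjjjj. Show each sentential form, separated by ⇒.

S ⇒ xB   [S → x B]
xB ⇒ xjB   [B → j B]
xjB ⇒ xjjB   [B → j B]
xjjB ⇒ xjjjB   [B → j B]
xjjjB ⇒ xjjjjB   [B → j B]
xjjjjB ⇒ xjjjjjB   [B → j B]
xjjjjjB ⇒ xjjjjjjB   [B → j B]
xjjjjjjB ⇒ xjjjjjjj   [B → j]

S ⇒ xB ⇒ xjB ⇒ xjjB ⇒ xjjjB ⇒ xjjjjB ⇒ xjjjjjB ⇒ xjjjjjjB ⇒ xjjjjjjj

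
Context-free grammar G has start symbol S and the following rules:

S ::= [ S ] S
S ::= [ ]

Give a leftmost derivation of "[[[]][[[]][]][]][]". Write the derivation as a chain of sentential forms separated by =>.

S=>[S]S=>[[S]S]S=>[[[]]S]S=>[[[]][S]S]S=>[[[]][[S]S]S]S=>[[[]][[[]]S]S]S=>[[[]][[[]][]]S]S=>[[[]][[[]][]][]]S=>[[[]][[[]][]][]][]

S => [S]S   [S ::= [ S ] S]
[S]S => [[S]S]S   [S ::= [ S ] S]
[[S]S]S => [[[]]S]S   [S ::= [ ]]
[[[]]S]S => [[[]][S]S]S   [S ::= [ S ] S]
[[[]][S]S]S => [[[]][[S]S]S]S   [S ::= [ S ] S]
[[[]][[S]S]S]S => [[[]][[[]]S]S]S   [S ::= [ ]]
[[[]][[[]]S]S]S => [[[]][[[]][]]S]S   [S ::= [ ]]
[[[]][[[]][]]S]S => [[[]][[[]][]][]]S   [S ::= [ ]]
[[[]][[[]][]][]]S => [[[]][[[]][]][]][]   [S ::= [ ]]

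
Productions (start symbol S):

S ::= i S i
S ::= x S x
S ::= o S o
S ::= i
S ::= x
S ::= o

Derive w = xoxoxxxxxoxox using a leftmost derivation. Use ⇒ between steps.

S ⇒ xSx   [S ::= x S x]
xSx ⇒ xoSox   [S ::= o S o]
xoSox ⇒ xoxSxox   [S ::= x S x]
xoxSxox ⇒ xoxoSoxox   [S ::= o S o]
xoxoSoxox ⇒ xoxoxSxoxox   [S ::= x S x]
xoxoxSxoxox ⇒ xoxoxxSxxoxox   [S ::= x S x]
xoxoxxSxxoxox ⇒ xoxoxxxxxoxox   [S ::= x]

S⇒xSx⇒xoSox⇒xoxSxox⇒xoxoSoxox⇒xoxoxSxoxox⇒xoxoxxSxxoxox⇒xoxoxxxxxoxox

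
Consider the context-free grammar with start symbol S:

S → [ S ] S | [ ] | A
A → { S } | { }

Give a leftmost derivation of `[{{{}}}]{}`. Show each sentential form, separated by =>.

S => [S]S => [A]S => [{S}]S => [{A}]S => [{{S}}]S => [{{A}}]S => [{{{}}}]S => [{{{}}}]A => [{{{}}}]{}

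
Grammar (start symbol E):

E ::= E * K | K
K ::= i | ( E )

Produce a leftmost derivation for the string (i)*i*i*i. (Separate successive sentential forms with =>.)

E => E*K => E*K*K => E*K*K*K => K*K*K*K => (E)*K*K*K => (K)*K*K*K => (i)*K*K*K => (i)*i*K*K => (i)*i*i*K => (i)*i*i*i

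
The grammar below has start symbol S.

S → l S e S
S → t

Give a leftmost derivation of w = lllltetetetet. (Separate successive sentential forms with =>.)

S => lSeS => llSeSeS => lllSeSeSeS => llllSeSeSeSeS => llllteSeSeSeS => llllteteSeSeS => llllteteteSeS => llllteteteteS => lllltetetetet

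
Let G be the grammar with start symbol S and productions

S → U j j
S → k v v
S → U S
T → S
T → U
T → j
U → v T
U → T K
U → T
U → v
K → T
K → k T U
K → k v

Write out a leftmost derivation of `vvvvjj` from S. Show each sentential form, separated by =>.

S => US   [S → U S]
US => vS   [U → v]
vS => vUS   [S → U S]
vUS => vvS   [U → v]
vvS => vvUS   [S → U S]
vvUS => vvvS   [U → v]
vvvS => vvvUjj   [S → U j j]
vvvUjj => vvvvjj   [U → v]

S=>US=>vS=>vUS=>vvS=>vvUS=>vvvS=>vvvUjj=>vvvvjj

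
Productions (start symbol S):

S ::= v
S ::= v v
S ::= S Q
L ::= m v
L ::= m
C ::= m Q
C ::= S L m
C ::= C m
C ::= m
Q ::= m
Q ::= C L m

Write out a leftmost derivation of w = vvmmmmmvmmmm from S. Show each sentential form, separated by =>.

S => SQ => vvQ => vvCLm => vvCmLm => vvmQmLm => vvmCLmmLm => vvmCmLmmLm => vvmmQmLmmLm => vvmmmmLmmLm => vvmmmmmvmmLm => vvmmmmmvmmmm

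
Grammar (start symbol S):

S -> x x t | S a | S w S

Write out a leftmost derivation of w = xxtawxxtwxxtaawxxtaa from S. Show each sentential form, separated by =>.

S => Sa => Saa => SwSaa => SawSaa => SaawSaa => SwSaawSaa => SwSwSaawSaa => SawSwSaawSaa => xxtawSwSaawSaa => xxtawxxtwSaawSaa => xxtawxxtwxxtaawSaa => xxtawxxtwxxtaawxxtaa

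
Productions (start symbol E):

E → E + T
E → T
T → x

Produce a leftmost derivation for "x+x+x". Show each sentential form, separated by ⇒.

E ⇒ E+T ⇒ E+T+T ⇒ T+T+T ⇒ x+T+T ⇒ x+x+T ⇒ x+x+x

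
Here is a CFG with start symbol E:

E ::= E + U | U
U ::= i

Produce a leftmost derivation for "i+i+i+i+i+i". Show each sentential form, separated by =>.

E => E+U   [E ::= E + U]
E+U => E+U+U   [E ::= E + U]
E+U+U => E+U+U+U   [E ::= E + U]
E+U+U+U => E+U+U+U+U   [E ::= E + U]
E+U+U+U+U => E+U+U+U+U+U   [E ::= E + U]
E+U+U+U+U+U => U+U+U+U+U+U   [E ::= U]
U+U+U+U+U+U => i+U+U+U+U+U   [U ::= i]
i+U+U+U+U+U => i+i+U+U+U+U   [U ::= i]
i+i+U+U+U+U => i+i+i+U+U+U   [U ::= i]
i+i+i+U+U+U => i+i+i+i+U+U   [U ::= i]
i+i+i+i+U+U => i+i+i+i+i+U   [U ::= i]
i+i+i+i+i+U => i+i+i+i+i+i   [U ::= i]

E => E+U => E+U+U => E+U+U+U => E+U+U+U+U => E+U+U+U+U+U => U+U+U+U+U+U => i+U+U+U+U+U => i+i+U+U+U+U => i+i+i+U+U+U => i+i+i+i+U+U => i+i+i+i+i+U => i+i+i+i+i+i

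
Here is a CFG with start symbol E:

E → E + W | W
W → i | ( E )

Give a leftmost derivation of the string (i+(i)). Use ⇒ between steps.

E⇒W⇒(E)⇒(E+W)⇒(W+W)⇒(i+W)⇒(i+(E))⇒(i+(W))⇒(i+(i))

E ⇒ W   [E → W]
W ⇒ (E)   [W → ( E )]
(E) ⇒ (E+W)   [E → E + W]
(E+W) ⇒ (W+W)   [E → W]
(W+W) ⇒ (i+W)   [W → i]
(i+W) ⇒ (i+(E))   [W → ( E )]
(i+(E)) ⇒ (i+(W))   [E → W]
(i+(W)) ⇒ (i+(i))   [W → i]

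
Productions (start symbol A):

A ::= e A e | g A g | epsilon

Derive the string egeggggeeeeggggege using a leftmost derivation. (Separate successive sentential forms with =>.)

A => eAe => egAge => egeAege => egegAgege => egeggAggege => egegggAgggege => egeggggAggggege => egeggggeAeggggege => egeggggeeAeeggggege => egeggggeeeeggggege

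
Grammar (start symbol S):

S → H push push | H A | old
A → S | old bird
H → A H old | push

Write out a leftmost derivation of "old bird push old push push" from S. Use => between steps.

S => H push push   [S → H push push]
H push push => A H old push push   [H → A H old]
A H old push push => old bird H old push push   [A → old bird]
old bird H old push push => old bird push old push push   [H → push]

S => H push push => A H old push push => old bird H old push push => old bird push old push push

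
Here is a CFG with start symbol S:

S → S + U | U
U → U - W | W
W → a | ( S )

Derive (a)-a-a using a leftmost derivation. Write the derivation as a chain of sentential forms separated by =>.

S => U => U-W => U-W-W => W-W-W => (S)-W-W => (U)-W-W => (W)-W-W => (a)-W-W => (a)-a-W => (a)-a-a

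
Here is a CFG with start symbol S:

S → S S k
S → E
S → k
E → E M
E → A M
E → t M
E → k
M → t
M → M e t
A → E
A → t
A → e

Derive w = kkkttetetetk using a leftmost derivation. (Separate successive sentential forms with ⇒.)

S⇒SSk⇒SSkSk⇒kSkSk⇒kkkSk⇒kkkEk⇒kkktMk⇒kkktMetk⇒kkktMetetk⇒kkktMetetetk⇒kkkttetetetk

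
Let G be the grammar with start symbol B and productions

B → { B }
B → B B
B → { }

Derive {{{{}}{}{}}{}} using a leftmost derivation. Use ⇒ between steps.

B⇒{B}⇒{BB}⇒{{B}B}⇒{{BB}B}⇒{{BBB}B}⇒{{{B}BB}B}⇒{{{{}}BB}B}⇒{{{{}}{}B}B}⇒{{{{}}{}{}}B}⇒{{{{}}{}{}}{}}

B ⇒ {B}   [B → { B }]
{B} ⇒ {BB}   [B → B B]
{BB} ⇒ {{B}B}   [B → { B }]
{{B}B} ⇒ {{BB}B}   [B → B B]
{{BB}B} ⇒ {{BBB}B}   [B → B B]
{{BBB}B} ⇒ {{{B}BB}B}   [B → { B }]
{{{B}BB}B} ⇒ {{{{}}BB}B}   [B → { }]
{{{{}}BB}B} ⇒ {{{{}}{}B}B}   [B → { }]
{{{{}}{}B}B} ⇒ {{{{}}{}{}}B}   [B → { }]
{{{{}}{}{}}B} ⇒ {{{{}}{}{}}{}}   [B → { }]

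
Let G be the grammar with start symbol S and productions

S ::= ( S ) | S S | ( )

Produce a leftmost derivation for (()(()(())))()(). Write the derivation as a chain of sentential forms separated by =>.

S => SS => SSS => (S)SS => (SS)SS => (()S)SS => (()(S))SS => (()(SS))SS => (()(()S))SS => (()(()(S)))SS => (()(()(())))SS => (()(()(())))()S => (()(()(())))()()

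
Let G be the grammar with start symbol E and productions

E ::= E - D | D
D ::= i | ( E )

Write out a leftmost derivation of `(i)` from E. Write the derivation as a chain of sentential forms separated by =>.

E => D => (E) => (D) => (i)

E => D   [E ::= D]
D => (E)   [D ::= ( E )]
(E) => (D)   [E ::= D]
(D) => (i)   [D ::= i]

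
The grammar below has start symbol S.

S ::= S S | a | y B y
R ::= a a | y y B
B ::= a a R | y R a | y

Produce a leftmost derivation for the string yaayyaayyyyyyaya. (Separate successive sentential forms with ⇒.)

S ⇒ SS ⇒ yByS ⇒ yaaRyS ⇒ yaayyByS ⇒ yaayyaaRyS ⇒ yaayyaayyByS ⇒ yaayyaayyyRayS ⇒ yaayyaayyyyyBayS ⇒ yaayyaayyyyyyayS ⇒ yaayyaayyyyyyaya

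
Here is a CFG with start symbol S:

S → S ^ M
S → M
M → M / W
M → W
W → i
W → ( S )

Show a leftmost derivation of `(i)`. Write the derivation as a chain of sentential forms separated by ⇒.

S ⇒ M   [S → M]
M ⇒ W   [M → W]
W ⇒ (S)   [W → ( S )]
(S) ⇒ (M)   [S → M]
(M) ⇒ (W)   [M → W]
(W) ⇒ (i)   [W → i]

S ⇒ M ⇒ W ⇒ (S) ⇒ (M) ⇒ (W) ⇒ (i)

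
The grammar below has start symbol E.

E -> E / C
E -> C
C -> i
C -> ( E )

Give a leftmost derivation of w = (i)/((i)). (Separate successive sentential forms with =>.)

E=>E/C=>C/C=>(E)/C=>(C)/C=>(i)/C=>(i)/(E)=>(i)/(C)=>(i)/((E))=>(i)/((C))=>(i)/((i))

E => E/C   [E -> E / C]
E/C => C/C   [E -> C]
C/C => (E)/C   [C -> ( E )]
(E)/C => (C)/C   [E -> C]
(C)/C => (i)/C   [C -> i]
(i)/C => (i)/(E)   [C -> ( E )]
(i)/(E) => (i)/(C)   [E -> C]
(i)/(C) => (i)/((E))   [C -> ( E )]
(i)/((E)) => (i)/((C))   [E -> C]
(i)/((C)) => (i)/((i))   [C -> i]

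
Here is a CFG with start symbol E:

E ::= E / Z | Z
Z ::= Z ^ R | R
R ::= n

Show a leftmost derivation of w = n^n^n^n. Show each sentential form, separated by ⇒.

E ⇒ Z   [E ::= Z]
Z ⇒ Z^R   [Z ::= Z ^ R]
Z^R ⇒ Z^R^R   [Z ::= Z ^ R]
Z^R^R ⇒ Z^R^R^R   [Z ::= Z ^ R]
Z^R^R^R ⇒ R^R^R^R   [Z ::= R]
R^R^R^R ⇒ n^R^R^R   [R ::= n]
n^R^R^R ⇒ n^n^R^R   [R ::= n]
n^n^R^R ⇒ n^n^n^R   [R ::= n]
n^n^n^R ⇒ n^n^n^n   [R ::= n]

E ⇒ Z ⇒ Z^R ⇒ Z^R^R ⇒ Z^R^R^R ⇒ R^R^R^R ⇒ n^R^R^R ⇒ n^n^R^R ⇒ n^n^n^R ⇒ n^n^n^n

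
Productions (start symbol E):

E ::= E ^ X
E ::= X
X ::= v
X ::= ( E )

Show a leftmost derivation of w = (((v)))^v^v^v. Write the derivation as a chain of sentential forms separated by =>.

E => E^X   [E ::= E ^ X]
E^X => E^X^X   [E ::= E ^ X]
E^X^X => E^X^X^X   [E ::= E ^ X]
E^X^X^X => X^X^X^X   [E ::= X]
X^X^X^X => (E)^X^X^X   [X ::= ( E )]
(E)^X^X^X => (X)^X^X^X   [E ::= X]
(X)^X^X^X => ((E))^X^X^X   [X ::= ( E )]
((E))^X^X^X => ((X))^X^X^X   [E ::= X]
((X))^X^X^X => (((E)))^X^X^X   [X ::= ( E )]
(((E)))^X^X^X => (((X)))^X^X^X   [E ::= X]
(((X)))^X^X^X => (((v)))^X^X^X   [X ::= v]
(((v)))^X^X^X => (((v)))^v^X^X   [X ::= v]
(((v)))^v^X^X => (((v)))^v^v^X   [X ::= v]
(((v)))^v^v^X => (((v)))^v^v^v   [X ::= v]

E => E^X => E^X^X => E^X^X^X => X^X^X^X => (E)^X^X^X => (X)^X^X^X => ((E))^X^X^X => ((X))^X^X^X => (((E)))^X^X^X => (((X)))^X^X^X => (((v)))^X^X^X => (((v)))^v^X^X => (((v)))^v^v^X => (((v)))^v^v^v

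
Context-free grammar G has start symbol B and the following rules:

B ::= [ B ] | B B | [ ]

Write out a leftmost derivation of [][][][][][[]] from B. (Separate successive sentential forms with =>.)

B => BB   [B ::= B B]
BB => BBB   [B ::= B B]
BBB => []BB   [B ::= [ ]]
[]BB => []BBB   [B ::= B B]
[]BBB => []BBBB   [B ::= B B]
[]BBBB => []BBBBB   [B ::= B B]
[]BBBBB => [][]BBBB   [B ::= [ ]]
[][]BBBB => [][][]BBB   [B ::= [ ]]
[][][]BBB => [][][][]BB   [B ::= [ ]]
[][][][]BB => [][][][][]B   [B ::= [ ]]
[][][][][]B => [][][][][][B]   [B ::= [ B ]]
[][][][][][B] => [][][][][][[]]   [B ::= [ ]]

B => BB => BBB => []BB => []BBB => []BBBB => []BBBBB => [][]BBBB => [][][]BBB => [][][][]BB => [][][][][]B => [][][][][][B] => [][][][][][[]]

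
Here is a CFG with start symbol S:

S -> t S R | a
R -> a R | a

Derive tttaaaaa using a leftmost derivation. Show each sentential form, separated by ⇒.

S ⇒ tSR ⇒ ttSRR ⇒ tttSRRR ⇒ tttaRRR ⇒ tttaaRR ⇒ tttaaaRR ⇒ tttaaaaR ⇒ tttaaaaa

S ⇒ tSR   [S -> t S R]
tSR ⇒ ttSRR   [S -> t S R]
ttSRR ⇒ tttSRRR   [S -> t S R]
tttSRRR ⇒ tttaRRR   [S -> a]
tttaRRR ⇒ tttaaRR   [R -> a]
tttaaRR ⇒ tttaaaRR   [R -> a R]
tttaaaRR ⇒ tttaaaaR   [R -> a]
tttaaaaR ⇒ tttaaaaa   [R -> a]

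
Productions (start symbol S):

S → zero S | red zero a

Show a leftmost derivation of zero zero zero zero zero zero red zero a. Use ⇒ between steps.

S ⇒ zero S   [S → zero S]
zero S ⇒ zero zero S   [S → zero S]
zero zero S ⇒ zero zero zero S   [S → zero S]
zero zero zero S ⇒ zero zero zero zero S   [S → zero S]
zero zero zero zero S ⇒ zero zero zero zero zero S   [S → zero S]
zero zero zero zero zero S ⇒ zero zero zero zero zero zero S   [S → zero S]
zero zero zero zero zero zero S ⇒ zero zero zero zero zero zero red zero a   [S → red zero a]

S ⇒ zero S ⇒ zero zero S ⇒ zero zero zero S ⇒ zero zero zero zero S ⇒ zero zero zero zero zero S ⇒ zero zero zero zero zero zero S ⇒ zero zero zero zero zero zero red zero a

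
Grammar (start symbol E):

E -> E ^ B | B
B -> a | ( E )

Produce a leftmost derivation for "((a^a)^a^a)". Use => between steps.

E => B   [E -> B]
B => (E)   [B -> ( E )]
(E) => (E^B)   [E -> E ^ B]
(E^B) => (E^B^B)   [E -> E ^ B]
(E^B^B) => (B^B^B)   [E -> B]
(B^B^B) => ((E)^B^B)   [B -> ( E )]
((E)^B^B) => ((E^B)^B^B)   [E -> E ^ B]
((E^B)^B^B) => ((B^B)^B^B)   [E -> B]
((B^B)^B^B) => ((a^B)^B^B)   [B -> a]
((a^B)^B^B) => ((a^a)^B^B)   [B -> a]
((a^a)^B^B) => ((a^a)^a^B)   [B -> a]
((a^a)^a^B) => ((a^a)^a^a)   [B -> a]

E=>B=>(E)=>(E^B)=>(E^B^B)=>(B^B^B)=>((E)^B^B)=>((E^B)^B^B)=>((B^B)^B^B)=>((a^B)^B^B)=>((a^a)^B^B)=>((a^a)^a^B)=>((a^a)^a^a)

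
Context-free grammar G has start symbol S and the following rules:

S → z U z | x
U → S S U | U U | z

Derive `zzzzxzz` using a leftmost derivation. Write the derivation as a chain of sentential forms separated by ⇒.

S⇒zUz⇒zSSUz⇒zzUzSUz⇒zzzzSUz⇒zzzzxUz⇒zzzzxzz

S ⇒ zUz   [S → z U z]
zUz ⇒ zSSUz   [U → S S U]
zSSUz ⇒ zzUzSUz   [S → z U z]
zzUzSUz ⇒ zzzzSUz   [U → z]
zzzzSUz ⇒ zzzzxUz   [S → x]
zzzzxUz ⇒ zzzzxzz   [U → z]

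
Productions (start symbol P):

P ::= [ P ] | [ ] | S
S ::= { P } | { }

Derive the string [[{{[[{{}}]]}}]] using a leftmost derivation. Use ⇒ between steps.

P ⇒ [P]   [P ::= [ P ]]
[P] ⇒ [[P]]   [P ::= [ P ]]
[[P]] ⇒ [[S]]   [P ::= S]
[[S]] ⇒ [[{P}]]   [S ::= { P }]
[[{P}]] ⇒ [[{S}]]   [P ::= S]
[[{S}]] ⇒ [[{{P}}]]   [S ::= { P }]
[[{{P}}]] ⇒ [[{{[P]}}]]   [P ::= [ P ]]
[[{{[P]}}]] ⇒ [[{{[[P]]}}]]   [P ::= [ P ]]
[[{{[[P]]}}]] ⇒ [[{{[[S]]}}]]   [P ::= S]
[[{{[[S]]}}]] ⇒ [[{{[[{P}]]}}]]   [S ::= { P }]
[[{{[[{P}]]}}]] ⇒ [[{{[[{S}]]}}]]   [P ::= S]
[[{{[[{S}]]}}]] ⇒ [[{{[[{{}}]]}}]]   [S ::= { }]

P ⇒ [P] ⇒ [[P]] ⇒ [[S]] ⇒ [[{P}]] ⇒ [[{S}]] ⇒ [[{{P}}]] ⇒ [[{{[P]}}]] ⇒ [[{{[[P]]}}]] ⇒ [[{{[[S]]}}]] ⇒ [[{{[[{P}]]}}]] ⇒ [[{{[[{S}]]}}]] ⇒ [[{{[[{{}}]]}}]]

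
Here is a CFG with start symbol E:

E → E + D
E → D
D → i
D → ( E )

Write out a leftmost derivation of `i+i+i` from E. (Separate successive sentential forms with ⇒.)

E ⇒ E+D ⇒ E+D+D ⇒ D+D+D ⇒ i+D+D ⇒ i+i+D ⇒ i+i+i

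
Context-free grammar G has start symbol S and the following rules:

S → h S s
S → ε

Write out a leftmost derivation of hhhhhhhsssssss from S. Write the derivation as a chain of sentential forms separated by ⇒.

S⇒hSs⇒hhSss⇒hhhSsss⇒hhhhSssss⇒hhhhhSsssss⇒hhhhhhSssssss⇒hhhhhhhSsssssss⇒hhhhhhhsssssss

S ⇒ hSs   [S → h S s]
hSs ⇒ hhSss   [S → h S s]
hhSss ⇒ hhhSsss   [S → h S s]
hhhSsss ⇒ hhhhSssss   [S → h S s]
hhhhSssss ⇒ hhhhhSsssss   [S → h S s]
hhhhhSsssss ⇒ hhhhhhSssssss   [S → h S s]
hhhhhhSssssss ⇒ hhhhhhhSsssssss   [S → h S s]
hhhhhhhSsssssss ⇒ hhhhhhhsssssss   [S → ε]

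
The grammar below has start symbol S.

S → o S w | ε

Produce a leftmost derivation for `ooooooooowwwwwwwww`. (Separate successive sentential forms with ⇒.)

S ⇒ oSw   [S → o S w]
oSw ⇒ ooSww   [S → o S w]
ooSww ⇒ oooSwww   [S → o S w]
oooSwww ⇒ ooooSwwww   [S → o S w]
ooooSwwww ⇒ oooooSwwwww   [S → o S w]
oooooSwwwww ⇒ ooooooSwwwwww   [S → o S w]
ooooooSwwwwww ⇒ oooooooSwwwwwww   [S → o S w]
oooooooSwwwwwww ⇒ ooooooooSwwwwwwww   [S → o S w]
ooooooooSwwwwwwww ⇒ oooooooooSwwwwwwwww   [S → o S w]
oooooooooSwwwwwwwww ⇒ ooooooooowwwwwwwww   [S → ε]

S ⇒ oSw ⇒ ooSww ⇒ oooSwww ⇒ ooooSwwww ⇒ oooooSwwwww ⇒ ooooooSwwwwww ⇒ oooooooSwwwwwww ⇒ ooooooooSwwwwwwww ⇒ oooooooooSwwwwwwwww ⇒ ooooooooowwwwwwwww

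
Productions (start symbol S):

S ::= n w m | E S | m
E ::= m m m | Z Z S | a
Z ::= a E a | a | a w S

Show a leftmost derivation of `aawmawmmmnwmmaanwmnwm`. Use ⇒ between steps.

S⇒ES⇒ZZSS⇒aEaZSS⇒aZZSaZSS⇒aawSZSaZSS⇒aawmZSaZSS⇒aawmawSSaZSS⇒aawmawESSaZSS⇒aawmawmmmSSaZSS⇒aawmawmmmnwmSaZSS⇒aawmawmmmnwmmaZSS⇒aawmawmmmnwmmaaSS⇒aawmawmmmnwmmaanwmS⇒aawmawmmmnwmmaanwmnwm

S ⇒ ES   [S ::= E S]
ES ⇒ ZZSS   [E ::= Z Z S]
ZZSS ⇒ aEaZSS   [Z ::= a E a]
aEaZSS ⇒ aZZSaZSS   [E ::= Z Z S]
aZZSaZSS ⇒ aawSZSaZSS   [Z ::= a w S]
aawSZSaZSS ⇒ aawmZSaZSS   [S ::= m]
aawmZSaZSS ⇒ aawmawSSaZSS   [Z ::= a w S]
aawmawSSaZSS ⇒ aawmawESSaZSS   [S ::= E S]
aawmawESSaZSS ⇒ aawmawmmmSSaZSS   [E ::= m m m]
aawmawmmmSSaZSS ⇒ aawmawmmmnwmSaZSS   [S ::= n w m]
aawmawmmmnwmSaZSS ⇒ aawmawmmmnwmmaZSS   [S ::= m]
aawmawmmmnwmmaZSS ⇒ aawmawmmmnwmmaaSS   [Z ::= a]
aawmawmmmnwmmaaSS ⇒ aawmawmmmnwmmaanwmS   [S ::= n w m]
aawmawmmmnwmmaanwmS ⇒ aawmawmmmnwmmaanwmnwm   [S ::= n w m]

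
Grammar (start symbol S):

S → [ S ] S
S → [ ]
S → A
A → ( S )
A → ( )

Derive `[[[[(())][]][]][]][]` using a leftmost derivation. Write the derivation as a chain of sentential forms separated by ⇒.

S ⇒ [S]S   [S → [ S ] S]
[S]S ⇒ [[S]S]S   [S → [ S ] S]
[[S]S]S ⇒ [[[S]S]S]S   [S → [ S ] S]
[[[S]S]S]S ⇒ [[[[S]S]S]S]S   [S → [ S ] S]
[[[[S]S]S]S]S ⇒ [[[[A]S]S]S]S   [S → A]
[[[[A]S]S]S]S ⇒ [[[[(S)]S]S]S]S   [A → ( S )]
[[[[(S)]S]S]S]S ⇒ [[[[(A)]S]S]S]S   [S → A]
[[[[(A)]S]S]S]S ⇒ [[[[(())]S]S]S]S   [A → ( )]
[[[[(())]S]S]S]S ⇒ [[[[(())][]]S]S]S   [S → [ ]]
[[[[(())][]]S]S]S ⇒ [[[[(())][]][]]S]S   [S → [ ]]
[[[[(())][]][]]S]S ⇒ [[[[(())][]][]][]]S   [S → [ ]]
[[[[(())][]][]][]]S ⇒ [[[[(())][]][]][]][]   [S → [ ]]

S ⇒ [S]S ⇒ [[S]S]S ⇒ [[[S]S]S]S ⇒ [[[[S]S]S]S]S ⇒ [[[[A]S]S]S]S ⇒ [[[[(S)]S]S]S]S ⇒ [[[[(A)]S]S]S]S ⇒ [[[[(())]S]S]S]S ⇒ [[[[(())][]]S]S]S ⇒ [[[[(())][]][]]S]S ⇒ [[[[(())][]][]][]]S ⇒ [[[[(())][]][]][]][]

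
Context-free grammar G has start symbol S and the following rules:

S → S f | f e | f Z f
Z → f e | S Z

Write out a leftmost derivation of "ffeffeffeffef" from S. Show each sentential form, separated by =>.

S => fZf => fSZf => fSfZf => ffefZf => ffefSZf => ffeffeZf => ffeffeSZf => ffeffefZfZf => ffeffeffefZf => ffeffeffeffef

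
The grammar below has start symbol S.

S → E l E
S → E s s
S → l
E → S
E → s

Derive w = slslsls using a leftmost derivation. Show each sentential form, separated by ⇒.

S ⇒ ElE ⇒ SlE ⇒ ElElE ⇒ slElE ⇒ slslE ⇒ slslS ⇒ slslElE ⇒ slslslE ⇒ slslsls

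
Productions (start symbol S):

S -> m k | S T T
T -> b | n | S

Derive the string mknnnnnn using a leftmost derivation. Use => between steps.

S => STT   [S -> S T T]
STT => STTTT   [S -> S T T]
STTTT => STTTTTT   [S -> S T T]
STTTTTT => mkTTTTTT   [S -> m k]
mkTTTTTT => mknTTTTT   [T -> n]
mknTTTTT => mknnTTTT   [T -> n]
mknnTTTT => mknnnTTT   [T -> n]
mknnnTTT => mknnnnTT   [T -> n]
mknnnnTT => mknnnnnT   [T -> n]
mknnnnnT => mknnnnnn   [T -> n]

S=>STT=>STTTT=>STTTTTT=>mkTTTTTT=>mknTTTTT=>mknnTTTT=>mknnnTTT=>mknnnnTT=>mknnnnnT=>mknnnnnn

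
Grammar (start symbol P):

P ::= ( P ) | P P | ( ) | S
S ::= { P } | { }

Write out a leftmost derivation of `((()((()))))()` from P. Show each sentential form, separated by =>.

P=>PP=>(P)P=>((P))P=>((PP))P=>((()P))P=>((()(P)))P=>((()((P))))P=>((()((()))))P=>((()((()))))()

P => PP   [P ::= P P]
PP => (P)P   [P ::= ( P )]
(P)P => ((P))P   [P ::= ( P )]
((P))P => ((PP))P   [P ::= P P]
((PP))P => ((()P))P   [P ::= ( )]
((()P))P => ((()(P)))P   [P ::= ( P )]
((()(P)))P => ((()((P))))P   [P ::= ( P )]
((()((P))))P => ((()((()))))P   [P ::= ( )]
((()((()))))P => ((()((()))))()   [P ::= ( )]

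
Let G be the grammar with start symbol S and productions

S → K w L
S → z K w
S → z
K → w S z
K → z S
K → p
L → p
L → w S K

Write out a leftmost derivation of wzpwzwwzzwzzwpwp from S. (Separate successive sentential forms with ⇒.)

S⇒KwL⇒wSzwL⇒wzKwzwL⇒wzpwzwL⇒wzpwzwwSK⇒wzpwzwwzKwK⇒wzpwzwwzzSwK⇒wzpwzwwzzKwLwK⇒wzpwzwwzzwSzwLwK⇒wzpwzwwzzwzzwLwK⇒wzpwzwwzzwzzwpwK⇒wzpwzwwzzwzzwpwp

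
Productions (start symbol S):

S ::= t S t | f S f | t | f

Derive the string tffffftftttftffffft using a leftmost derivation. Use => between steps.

S => tSt   [S ::= t S t]
tSt => tfSft   [S ::= f S f]
tfSft => tffSfft   [S ::= f S f]
tffSfft => tfffSffft   [S ::= f S f]
tfffSffft => tffffSfffft   [S ::= f S f]
tffffSfffft => tfffffSffffft   [S ::= f S f]
tfffffSffffft => tffffftStffffft   [S ::= t S t]
tffffftStffffft => tffffftfSftffffft   [S ::= f S f]
tffffftfSftffffft => tffffftftStftffffft   [S ::= t S t]
tffffftftStftffffft => tffffftftttftffffft   [S ::= t]

S=>tSt=>tfSft=>tffSfft=>tfffSffft=>tffffSfffft=>tfffffSffffft=>tffffftStffffft=>tffffftfSftffffft=>tffffftftStftffffft=>tffffftftttftffffft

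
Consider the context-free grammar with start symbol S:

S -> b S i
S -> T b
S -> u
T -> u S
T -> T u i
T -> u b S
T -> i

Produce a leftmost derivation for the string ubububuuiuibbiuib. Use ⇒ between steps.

S ⇒ Tb   [S -> T b]
Tb ⇒ Tuib   [T -> T u i]
Tuib ⇒ uSuib   [T -> u S]
uSuib ⇒ ubSiuib   [S -> b S i]
ubSiuib ⇒ ubTbiuib   [S -> T b]
ubTbiuib ⇒ ububSbiuib   [T -> u b S]
ububSbiuib ⇒ ububTbbiuib   [S -> T b]
ububTbbiuib ⇒ ububTuibbiuib   [T -> T u i]
ububTuibbiuib ⇒ ububTuiuibbiuib   [T -> T u i]
ububTuiuibbiuib ⇒ ubububSuiuibbiuib   [T -> u b S]
ubububSuiuibbiuib ⇒ ubububuuiuibbiuib   [S -> u]

S⇒Tb⇒Tuib⇒uSuib⇒ubSiuib⇒ubTbiuib⇒ububSbiuib⇒ububTbbiuib⇒ububTuibbiuib⇒ububTuiuibbiuib⇒ubububSuiuibbiuib⇒ubububuuiuibbiuib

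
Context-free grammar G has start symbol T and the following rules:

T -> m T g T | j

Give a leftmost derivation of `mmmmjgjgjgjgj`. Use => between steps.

T => mTgT => mmTgTgT => mmmTgTgTgT => mmmmTgTgTgTgT => mmmmjgTgTgTgT => mmmmjgjgTgTgT => mmmmjgjgjgTgT => mmmmjgjgjgjgT => mmmmjgjgjgjgj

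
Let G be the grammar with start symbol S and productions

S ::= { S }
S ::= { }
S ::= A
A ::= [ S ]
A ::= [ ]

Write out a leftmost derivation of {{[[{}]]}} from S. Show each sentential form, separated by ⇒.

S ⇒ {S}   [S ::= { S }]
{S} ⇒ {{S}}   [S ::= { S }]
{{S}} ⇒ {{A}}   [S ::= A]
{{A}} ⇒ {{[S]}}   [A ::= [ S ]]
{{[S]}} ⇒ {{[A]}}   [S ::= A]
{{[A]}} ⇒ {{[[S]]}}   [A ::= [ S ]]
{{[[S]]}} ⇒ {{[[{}]]}}   [S ::= { }]

S ⇒ {S} ⇒ {{S}} ⇒ {{A}} ⇒ {{[S]}} ⇒ {{[A]}} ⇒ {{[[S]]}} ⇒ {{[[{}]]}}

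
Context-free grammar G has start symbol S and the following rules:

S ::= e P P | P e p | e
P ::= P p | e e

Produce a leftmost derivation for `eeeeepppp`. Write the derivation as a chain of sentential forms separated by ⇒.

S ⇒ ePP   [S ::= e P P]
ePP ⇒ eeeP   [P ::= e e]
eeeP ⇒ eeePp   [P ::= P p]
eeePp ⇒ eeePpp   [P ::= P p]
eeePpp ⇒ eeePppp   [P ::= P p]
eeePppp ⇒ eeePpppp   [P ::= P p]
eeePpppp ⇒ eeeeepppp   [P ::= e e]

S ⇒ ePP ⇒ eeeP ⇒ eeePp ⇒ eeePpp ⇒ eeePppp ⇒ eeePpppp ⇒ eeeeepppp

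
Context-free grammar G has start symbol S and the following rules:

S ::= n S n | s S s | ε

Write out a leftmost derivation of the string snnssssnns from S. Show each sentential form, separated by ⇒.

S ⇒ sSs ⇒ snSns ⇒ snnSnns ⇒ snnsSsnns ⇒ snnssSssnns ⇒ snnssssnns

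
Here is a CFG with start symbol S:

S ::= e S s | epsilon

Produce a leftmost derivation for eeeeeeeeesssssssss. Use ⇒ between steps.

S ⇒ eSs ⇒ eeSss ⇒ eeeSsss ⇒ eeeeSssss ⇒ eeeeeSsssss ⇒ eeeeeeSssssss ⇒ eeeeeeeSsssssss ⇒ eeeeeeeeSssssssss ⇒ eeeeeeeeeSsssssssss ⇒ eeeeeeeeesssssssss

S ⇒ eSs   [S ::= e S s]
eSs ⇒ eeSss   [S ::= e S s]
eeSss ⇒ eeeSsss   [S ::= e S s]
eeeSsss ⇒ eeeeSssss   [S ::= e S s]
eeeeSssss ⇒ eeeeeSsssss   [S ::= e S s]
eeeeeSsssss ⇒ eeeeeeSssssss   [S ::= e S s]
eeeeeeSssssss ⇒ eeeeeeeSsssssss   [S ::= e S s]
eeeeeeeSsssssss ⇒ eeeeeeeeSssssssss   [S ::= e S s]
eeeeeeeeSssssssss ⇒ eeeeeeeeeSsssssssss   [S ::= e S s]
eeeeeeeeeSsssssssss ⇒ eeeeeeeeesssssssss   [S ::= epsilon]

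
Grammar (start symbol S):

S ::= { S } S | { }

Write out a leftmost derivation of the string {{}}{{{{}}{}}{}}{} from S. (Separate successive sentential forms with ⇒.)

S ⇒ {S}S ⇒ {{}}S ⇒ {{}}{S}S ⇒ {{}}{{S}S}S ⇒ {{}}{{{S}S}S}S ⇒ {{}}{{{{}}S}S}S ⇒ {{}}{{{{}}{}}S}S ⇒ {{}}{{{{}}{}}{}}S ⇒ {{}}{{{{}}{}}{}}{}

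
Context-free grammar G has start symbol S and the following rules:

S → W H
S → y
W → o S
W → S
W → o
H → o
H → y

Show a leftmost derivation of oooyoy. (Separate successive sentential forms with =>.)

S=>WH=>SH=>WHH=>oSHH=>oWHHH=>oSHHH=>oWHHHH=>ooHHHH=>oooHHH=>oooyHH=>oooyoH=>oooyoy

S => WH   [S → W H]
WH => SH   [W → S]
SH => WHH   [S → W H]
WHH => oSHH   [W → o S]
oSHH => oWHHH   [S → W H]
oWHHH => oSHHH   [W → S]
oSHHH => oWHHHH   [S → W H]
oWHHHH => ooHHHH   [W → o]
ooHHHH => oooHHH   [H → o]
oooHHH => oooyHH   [H → y]
oooyHH => oooyoH   [H → o]
oooyoH => oooyoy   [H → y]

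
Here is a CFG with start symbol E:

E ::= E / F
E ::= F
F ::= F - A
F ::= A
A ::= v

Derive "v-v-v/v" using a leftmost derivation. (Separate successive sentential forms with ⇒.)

E ⇒ E/F ⇒ F/F ⇒ F-A/F ⇒ F-A-A/F ⇒ A-A-A/F ⇒ v-A-A/F ⇒ v-v-A/F ⇒ v-v-v/F ⇒ v-v-v/A ⇒ v-v-v/v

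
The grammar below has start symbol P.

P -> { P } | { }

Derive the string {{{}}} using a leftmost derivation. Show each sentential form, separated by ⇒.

P ⇒ {P} ⇒ {{P}} ⇒ {{{}}}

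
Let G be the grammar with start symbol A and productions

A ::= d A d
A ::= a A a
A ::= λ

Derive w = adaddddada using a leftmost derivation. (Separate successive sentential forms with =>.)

A => aAa => adAda => adaAada => adadAdada => adaddAddada => adaddddada

A => aAa   [A ::= a A a]
aAa => adAda   [A ::= d A d]
adAda => adaAada   [A ::= a A a]
adaAada => adadAdada   [A ::= d A d]
adadAdada => adaddAddada   [A ::= d A d]
adaddAddada => adaddddada   [A ::= λ]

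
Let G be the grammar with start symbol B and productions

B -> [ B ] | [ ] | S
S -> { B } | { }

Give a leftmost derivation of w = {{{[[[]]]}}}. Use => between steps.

B => S   [B -> S]
S => {B}   [S -> { B }]
{B} => {S}   [B -> S]
{S} => {{B}}   [S -> { B }]
{{B}} => {{S}}   [B -> S]
{{S}} => {{{B}}}   [S -> { B }]
{{{B}}} => {{{[B]}}}   [B -> [ B ]]
{{{[B]}}} => {{{[[B]]}}}   [B -> [ B ]]
{{{[[B]]}}} => {{{[[[]]]}}}   [B -> [ ]]

B => S => {B} => {S} => {{B}} => {{S}} => {{{B}}} => {{{[B]}}} => {{{[[B]]}}} => {{{[[[]]]}}}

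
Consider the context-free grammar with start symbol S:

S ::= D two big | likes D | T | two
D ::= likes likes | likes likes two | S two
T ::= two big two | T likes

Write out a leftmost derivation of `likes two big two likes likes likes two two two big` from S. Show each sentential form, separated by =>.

S => D two big => S two two big => likes D two two big => likes S two two two big => likes T two two two big => likes T likes two two two big => likes T likes likes two two two big => likes T likes likes likes two two two big => likes two big two likes likes likes two two two big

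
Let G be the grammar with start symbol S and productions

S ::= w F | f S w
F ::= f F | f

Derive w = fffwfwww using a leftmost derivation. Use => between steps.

S => fSw   [S ::= f S w]
fSw => ffSww   [S ::= f S w]
ffSww => fffSwww   [S ::= f S w]
fffSwww => fffwFwww   [S ::= w F]
fffwFwww => fffwfwww   [F ::= f]

S => fSw => ffSww => fffSwww => fffwFwww => fffwfwww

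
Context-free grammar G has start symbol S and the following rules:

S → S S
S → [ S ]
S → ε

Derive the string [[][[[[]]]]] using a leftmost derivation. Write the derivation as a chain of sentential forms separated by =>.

S => SS   [S → S S]
SS => [S]S   [S → [ S ]]
[S]S => [SS]S   [S → S S]
[SS]S => [[S]S]S   [S → [ S ]]
[[S]S]S => [[]S]S   [S → ε]
[[]S]S => [[][S]]S   [S → [ S ]]
[[][S]]S => [[][[S]]]S   [S → [ S ]]
[[][[S]]]S => [[][[[S]]]]S   [S → [ S ]]
[[][[[S]]]]S => [[][[[[S]]]]]S   [S → [ S ]]
[[][[[[S]]]]]S => [[][[[[]]]]]S   [S → ε]
[[][[[[]]]]]S => [[][[[[]]]]]   [S → ε]

S => SS => [S]S => [SS]S => [[S]S]S => [[]S]S => [[][S]]S => [[][[S]]]S => [[][[[S]]]]S => [[][[[[S]]]]]S => [[][[[[]]]]]S => [[][[[[]]]]]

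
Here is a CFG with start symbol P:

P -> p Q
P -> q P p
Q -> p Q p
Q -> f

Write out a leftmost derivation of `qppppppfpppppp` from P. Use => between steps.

P => qPp => qpQp => qppQpp => qpppQppp => qppppQpppp => qpppppQppppp => qppppppQpppppp => qppppppfpppppp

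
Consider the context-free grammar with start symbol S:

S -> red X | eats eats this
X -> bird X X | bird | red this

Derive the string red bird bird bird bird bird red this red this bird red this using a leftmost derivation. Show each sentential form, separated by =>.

S => red X   [S -> red X]
red X => red bird X X   [X -> bird X X]
red bird X X => red bird bird X X X   [X -> bird X X]
red bird bird X X X => red bird bird bird X X X X   [X -> bird X X]
red bird bird bird X X X X => red bird bird bird bird X X X   [X -> bird]
red bird bird bird bird X X X => red bird bird bird bird bird X X X X   [X -> bird X X]
red bird bird bird bird bird X X X X => red bird bird bird bird bird red this X X X   [X -> red this]
red bird bird bird bird bird red this X X X => red bird bird bird bird bird red this red this X X   [X -> red this]
red bird bird bird bird bird red this red this X X => red bird bird bird bird bird red this red this bird X   [X -> bird]
red bird bird bird bird bird red this red this bird X => red bird bird bird bird bird red this red this bird red this   [X -> red this]

S => red X => red bird X X => red bird bird X X X => red bird bird bird X X X X => red bird bird bird bird X X X => red bird bird bird bird bird X X X X => red bird bird bird bird bird red this X X X => red bird bird bird bird bird red this red this X X => red bird bird bird bird bird red this red this bird X => red bird bird bird bird bird red this red this bird red this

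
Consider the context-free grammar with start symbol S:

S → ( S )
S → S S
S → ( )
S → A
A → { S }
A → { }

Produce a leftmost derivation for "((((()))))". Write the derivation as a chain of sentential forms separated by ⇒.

S ⇒ (S) ⇒ ((S)) ⇒ (((S))) ⇒ ((((S)))) ⇒ ((((()))))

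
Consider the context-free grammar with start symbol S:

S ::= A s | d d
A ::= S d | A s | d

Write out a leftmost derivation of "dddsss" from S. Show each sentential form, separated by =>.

S => As   [S ::= A s]
As => Ass   [A ::= A s]
Ass => Asss   [A ::= A s]
Asss => Sdsss   [A ::= S d]
Sdsss => dddsss   [S ::= d d]

S => As => Ass => Asss => Sdsss => dddsss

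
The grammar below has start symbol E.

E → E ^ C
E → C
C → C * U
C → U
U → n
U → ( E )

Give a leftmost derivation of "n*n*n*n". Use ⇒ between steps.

E⇒C⇒C*U⇒C*U*U⇒C*U*U*U⇒U*U*U*U⇒n*U*U*U⇒n*n*U*U⇒n*n*n*U⇒n*n*n*n

E ⇒ C   [E → C]
C ⇒ C*U   [C → C * U]
C*U ⇒ C*U*U   [C → C * U]
C*U*U ⇒ C*U*U*U   [C → C * U]
C*U*U*U ⇒ U*U*U*U   [C → U]
U*U*U*U ⇒ n*U*U*U   [U → n]
n*U*U*U ⇒ n*n*U*U   [U → n]
n*n*U*U ⇒ n*n*n*U   [U → n]
n*n*n*U ⇒ n*n*n*n   [U → n]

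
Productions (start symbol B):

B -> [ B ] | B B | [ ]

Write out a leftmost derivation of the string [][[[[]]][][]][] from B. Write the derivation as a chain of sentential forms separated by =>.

B => BB => BBB => []BB => [][B]B => [][BB]B => [][BBB]B => [][[B]BB]B => [][[[B]]BB]B => [][[[[]]]BB]B => [][[[[]]][]B]B => [][[[[]]][][]]B => [][[[[]]][][]][]

B => BB   [B -> B B]
BB => BBB   [B -> B B]
BBB => []BB   [B -> [ ]]
[]BB => [][B]B   [B -> [ B ]]
[][B]B => [][BB]B   [B -> B B]
[][BB]B => [][BBB]B   [B -> B B]
[][BBB]B => [][[B]BB]B   [B -> [ B ]]
[][[B]BB]B => [][[[B]]BB]B   [B -> [ B ]]
[][[[B]]BB]B => [][[[[]]]BB]B   [B -> [ ]]
[][[[[]]]BB]B => [][[[[]]][]B]B   [B -> [ ]]
[][[[[]]][]B]B => [][[[[]]][][]]B   [B -> [ ]]
[][[[[]]][][]]B => [][[[[]]][][]][]   [B -> [ ]]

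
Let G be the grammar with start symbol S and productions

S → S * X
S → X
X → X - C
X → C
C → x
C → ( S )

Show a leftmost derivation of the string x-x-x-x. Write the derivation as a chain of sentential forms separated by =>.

S => X   [S → X]
X => X-C   [X → X - C]
X-C => X-C-C   [X → X - C]
X-C-C => X-C-C-C   [X → X - C]
X-C-C-C => C-C-C-C   [X → C]
C-C-C-C => x-C-C-C   [C → x]
x-C-C-C => x-x-C-C   [C → x]
x-x-C-C => x-x-x-C   [C → x]
x-x-x-C => x-x-x-x   [C → x]

S=>X=>X-C=>X-C-C=>X-C-C-C=>C-C-C-C=>x-C-C-C=>x-x-C-C=>x-x-x-C=>x-x-x-x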